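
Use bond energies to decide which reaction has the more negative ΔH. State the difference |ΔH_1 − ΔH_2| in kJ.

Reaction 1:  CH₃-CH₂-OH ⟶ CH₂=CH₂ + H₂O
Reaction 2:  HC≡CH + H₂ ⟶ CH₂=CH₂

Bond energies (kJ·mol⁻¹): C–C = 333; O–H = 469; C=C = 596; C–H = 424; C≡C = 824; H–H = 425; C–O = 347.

Reaction 1:
  Bonds broken (reactants):
    C–C: 1 × 333 = 333
    C–H: 5 × 424 = 2120
    C–O: 1 × 347 = 347
    O–H: 1 × 469 = 469
    Σ(broken) = 3269 kJ
  Bonds formed (products):
    C–H: 4 × 424 = 1696
    C=C: 1 × 596 = 596
    O–H: 2 × 469 = 938
    Σ(formed) = 3230 kJ
  ΔH_1 = 3269 − 3230 = +39 kJ
Reaction 2:
  Bonds broken (reactants):
    C≡C: 1 × 824 = 824
    C–H: 2 × 424 = 848
    H–H: 1 × 425 = 425
    Σ(broken) = 2097 kJ
  Bonds formed (products):
    C–H: 4 × 424 = 1696
    C=C: 1 × 596 = 596
    Σ(formed) = 2292 kJ
  ΔH_2 = 2097 − 2292 = −195 kJ
ΔH_1 − ΔH_2 = +234 kJ, so reaction 2 has the more negative ΔH; |ΔH_1 − ΔH_2| = 234 kJ.

Reaction 2, by 234 kJ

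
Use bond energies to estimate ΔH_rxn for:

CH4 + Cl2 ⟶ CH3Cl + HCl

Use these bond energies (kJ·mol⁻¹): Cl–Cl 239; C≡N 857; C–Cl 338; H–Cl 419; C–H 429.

Bonds broken (reactants):
  C–H: 4 × 429 = 1716
  Cl–Cl: 1 × 239 = 239
  Σ(broken) = 1955 kJ
Bonds formed (products):
  C–Cl: 1 × 338 = 338
  C–H: 3 × 429 = 1287
  H–Cl: 1 × 419 = 419
  Σ(formed) = 2044 kJ
ΔH = Σ(broken) − Σ(formed) = 1955 − 2044 = −89 kJ

ΔH ≈ −89 kJ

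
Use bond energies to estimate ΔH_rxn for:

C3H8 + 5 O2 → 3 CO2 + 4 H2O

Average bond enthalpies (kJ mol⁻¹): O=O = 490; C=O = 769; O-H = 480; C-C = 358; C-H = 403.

ΔH ≈ −2064 kJ

Bonds broken (reactants):
  C-C: 2 × 358 = 716
  C-H: 8 × 403 = 3224
  O=O: 5 × 490 = 2450
  Σ(broken) = 6390 kJ
Bonds formed (products):
  C=O: 6 × 769 = 4614
  O-H: 8 × 480 = 3840
  Σ(formed) = 8454 kJ
ΔH = Σ(broken) − Σ(formed) = 6390 − 8454 = −2064 kJ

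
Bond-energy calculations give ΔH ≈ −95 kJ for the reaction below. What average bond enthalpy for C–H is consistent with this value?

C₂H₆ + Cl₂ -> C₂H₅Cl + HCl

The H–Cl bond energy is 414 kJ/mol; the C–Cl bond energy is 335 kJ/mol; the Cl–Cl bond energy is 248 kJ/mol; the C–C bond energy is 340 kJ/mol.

Let D be the C–H bond energy.
Σ(broken) = 1×340 + 6×D + 1×248 = 588 + 6D
Σ(formed) = 1×340 + 1×335 + 5×D + 1×414 = 1089 + 5D
ΔH = Σ(broken) − Σ(formed) = (588 + 6D) − (1089 + 5D) = −501 + D
Setting this equal to −95 kJ gives D = 406 kJ/mol.

D(C–H) ≈ 406 kJ/mol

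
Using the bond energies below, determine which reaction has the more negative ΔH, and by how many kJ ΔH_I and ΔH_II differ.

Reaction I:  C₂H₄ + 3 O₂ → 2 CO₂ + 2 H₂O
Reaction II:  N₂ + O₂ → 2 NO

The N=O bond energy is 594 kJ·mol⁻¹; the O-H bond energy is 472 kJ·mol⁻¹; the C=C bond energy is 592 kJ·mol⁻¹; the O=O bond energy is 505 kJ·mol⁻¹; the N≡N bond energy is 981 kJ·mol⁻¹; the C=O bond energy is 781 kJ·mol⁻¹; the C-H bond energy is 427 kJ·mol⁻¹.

Reaction I:
  Bonds broken (reactants):
    C-H: 4 × 427 = 1708
    C=C: 1 × 592 = 592
    O=O: 3 × 505 = 1515
    Σ(broken) = 3815 kJ
  Bonds formed (products):
    C=O: 4 × 781 = 3124
    O-H: 4 × 472 = 1888
    Σ(formed) = 5012 kJ
  ΔH_I = 3815 − 5012 = −1197 kJ
Reaction II:
  Bonds broken (reactants):
    N≡N: 1 × 981 = 981
    O=O: 1 × 505 = 505
    Σ(broken) = 1486 kJ
  Bonds formed (products):
    N=O: 2 × 594 = 1188
    Σ(formed) = 1188 kJ
  ΔH_II = 1486 − 1188 = +298 kJ
ΔH_I − ΔH_II = −1495 kJ, so reaction I has the more negative ΔH; |ΔH_I − ΔH_II| = 1495 kJ.

Reaction I, by 1495 kJ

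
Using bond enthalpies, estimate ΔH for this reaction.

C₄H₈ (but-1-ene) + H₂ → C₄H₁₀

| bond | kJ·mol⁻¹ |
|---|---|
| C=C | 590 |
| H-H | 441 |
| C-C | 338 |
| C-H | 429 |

ΔH ≈ −165 kJ

Bonds broken (reactants):
  C-C: 2 × 338 = 676
  C-H: 8 × 429 = 3432
  C=C: 1 × 590 = 590
  H-H: 1 × 441 = 441
  Σ(broken) = 5139 kJ
Bonds formed (products):
  C-C: 3 × 338 = 1014
  C-H: 10 × 429 = 4290
  Σ(formed) = 5304 kJ
ΔH = Σ(broken) − Σ(formed) = 5139 − 5304 = −165 kJ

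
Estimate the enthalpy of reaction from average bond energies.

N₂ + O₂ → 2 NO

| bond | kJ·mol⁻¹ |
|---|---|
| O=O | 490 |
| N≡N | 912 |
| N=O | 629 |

Bonds broken (reactants):
  N≡N: 1 × 912 = 912
  O=O: 1 × 490 = 490
  Σ(broken) = 1402 kJ
Bonds formed (products):
  N=O: 2 × 629 = 1258
  Σ(formed) = 1258 kJ
ΔH = Σ(broken) − Σ(formed) = 1402 − 1258 = +144 kJ

ΔH ≈ +144 kJ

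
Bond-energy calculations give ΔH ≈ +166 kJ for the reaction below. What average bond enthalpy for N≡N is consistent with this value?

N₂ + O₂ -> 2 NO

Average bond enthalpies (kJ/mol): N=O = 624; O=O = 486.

D(N≡N) ≈ 928 kJ/mol

Let D be the N≡N bond energy.
Σ(broken) = 1×D + 1×486 = 486 + D
Σ(formed) = 2×624 = 1248
ΔH = Σ(broken) − Σ(formed) = (486 + D) − (1248) = −762 + D
Setting this equal to +166 kJ gives D = 928 kJ/mol.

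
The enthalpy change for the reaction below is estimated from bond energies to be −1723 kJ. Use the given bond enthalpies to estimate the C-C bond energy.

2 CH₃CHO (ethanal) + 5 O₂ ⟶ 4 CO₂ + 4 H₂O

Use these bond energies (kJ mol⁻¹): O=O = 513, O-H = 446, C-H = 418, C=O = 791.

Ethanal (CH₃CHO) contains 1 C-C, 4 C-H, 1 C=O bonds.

Let D be the C-C bond energy.
Σ(broken) = 2×D + 8×418 + 2×791 + 5×513 = 7491 + 2D
Σ(formed) = 8×791 + 8×446 = 9896
ΔH = Σ(broken) − Σ(formed) = (7491 + 2D) − (9896) = −2405 + 2D
Setting this equal to −1723 kJ gives 2D = 682, so D = 341 kJ/mol.

D(C-C) ≈ 341 kJ/mol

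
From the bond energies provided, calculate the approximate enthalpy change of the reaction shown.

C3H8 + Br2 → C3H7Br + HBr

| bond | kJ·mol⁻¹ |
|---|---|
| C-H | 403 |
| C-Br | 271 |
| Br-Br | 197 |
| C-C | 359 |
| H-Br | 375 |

Bonds broken (reactants):
  Br-Br: 1 × 197 = 197
  C-C: 2 × 359 = 718
  C-H: 8 × 403 = 3224
  Σ(broken) = 4139 kJ
Bonds formed (products):
  C-Br: 1 × 271 = 271
  C-C: 2 × 359 = 718
  C-H: 7 × 403 = 2821
  H-Br: 1 × 375 = 375
  Σ(formed) = 4185 kJ
ΔH = Σ(broken) − Σ(formed) = 4139 − 4185 = −46 kJ

ΔH ≈ −46 kJ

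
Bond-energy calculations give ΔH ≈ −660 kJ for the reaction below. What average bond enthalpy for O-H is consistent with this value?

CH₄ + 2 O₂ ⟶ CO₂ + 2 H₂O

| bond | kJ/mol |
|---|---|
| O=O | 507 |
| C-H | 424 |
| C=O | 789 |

D(O-H) ≈ 448 kJ/mol

Let D be the O-H bond energy.
Σ(broken) = 4×424 + 2×507 = 2710
Σ(formed) = 2×789 + 4×D = 1578 + 4D
ΔH = Σ(broken) − Σ(formed) = (2710) − (1578 + 4D) = +1132 − 4D
Setting this equal to −660 kJ gives 4D = 1792, so D = 448 kJ/mol.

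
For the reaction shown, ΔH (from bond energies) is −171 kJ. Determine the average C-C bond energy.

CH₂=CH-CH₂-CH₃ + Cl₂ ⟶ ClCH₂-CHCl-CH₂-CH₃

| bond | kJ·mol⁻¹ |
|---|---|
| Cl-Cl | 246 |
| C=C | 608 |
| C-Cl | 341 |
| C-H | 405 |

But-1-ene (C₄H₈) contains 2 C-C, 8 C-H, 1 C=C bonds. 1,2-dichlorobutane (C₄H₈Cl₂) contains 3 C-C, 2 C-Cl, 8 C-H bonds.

Let D be the C-C bond energy.
Σ(broken) = 2×D + 8×405 + 1×608 + 1×246 = 4094 + 2D
Σ(formed) = 3×D + 2×341 + 8×405 = 3922 + 3D
ΔH = Σ(broken) − Σ(formed) = (4094 + 2D) − (3922 + 3D) = +172 − D
Setting this equal to −171 kJ gives D = 343 kJ/mol.

D(C-C) ≈ 343 kJ/mol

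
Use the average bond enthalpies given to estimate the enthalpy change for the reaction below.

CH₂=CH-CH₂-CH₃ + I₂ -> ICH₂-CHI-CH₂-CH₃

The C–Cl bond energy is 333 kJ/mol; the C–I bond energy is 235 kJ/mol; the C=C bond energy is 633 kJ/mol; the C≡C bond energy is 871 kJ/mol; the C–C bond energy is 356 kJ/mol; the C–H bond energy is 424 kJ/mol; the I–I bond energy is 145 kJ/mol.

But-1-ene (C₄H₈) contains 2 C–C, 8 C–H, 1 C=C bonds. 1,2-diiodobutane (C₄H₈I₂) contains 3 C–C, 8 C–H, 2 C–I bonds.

Bonds broken (reactants):
  C–C: 2 × 356 = 712
  C–H: 8 × 424 = 3392
  C=C: 1 × 633 = 633
  I–I: 1 × 145 = 145
  Σ(broken) = 4882 kJ
Bonds formed (products):
  C–C: 3 × 356 = 1068
  C–H: 8 × 424 = 3392
  C–I: 2 × 235 = 470
  Σ(formed) = 4930 kJ
ΔH = Σ(broken) − Σ(formed) = 4882 − 4930 = −48 kJ

ΔH ≈ −48 kJ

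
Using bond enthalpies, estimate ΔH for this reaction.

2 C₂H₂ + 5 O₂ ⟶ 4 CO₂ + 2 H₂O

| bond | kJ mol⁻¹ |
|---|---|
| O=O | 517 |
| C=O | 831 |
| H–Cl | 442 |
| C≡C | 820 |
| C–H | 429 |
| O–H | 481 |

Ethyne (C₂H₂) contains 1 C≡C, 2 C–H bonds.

Bonds broken (reactants):
  C≡C: 2 × 820 = 1640
  C–H: 4 × 429 = 1716
  O=O: 5 × 517 = 2585
  Σ(broken) = 5941 kJ
Bonds formed (products):
  C=O: 8 × 831 = 6648
  O–H: 4 × 481 = 1924
  Σ(formed) = 8572 kJ
ΔH = Σ(broken) − Σ(formed) = 5941 − 8572 = −2631 kJ

ΔH ≈ −2631 kJ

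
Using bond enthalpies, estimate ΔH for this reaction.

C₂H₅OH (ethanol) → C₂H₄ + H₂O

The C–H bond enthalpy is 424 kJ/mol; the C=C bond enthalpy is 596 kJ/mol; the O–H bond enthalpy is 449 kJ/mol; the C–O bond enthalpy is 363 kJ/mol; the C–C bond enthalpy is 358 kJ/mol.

ΔH ≈ +100 kJ

Bonds broken (reactants):
  C–C: 1 × 358 = 358
  C–H: 5 × 424 = 2120
  C–O: 1 × 363 = 363
  O–H: 1 × 449 = 449
  Σ(broken) = 3290 kJ
Bonds formed (products):
  C–H: 4 × 424 = 1696
  C=C: 1 × 596 = 596
  O–H: 2 × 449 = 898
  Σ(formed) = 3190 kJ
ΔH = Σ(broken) − Σ(formed) = 3290 − 3190 = +100 kJ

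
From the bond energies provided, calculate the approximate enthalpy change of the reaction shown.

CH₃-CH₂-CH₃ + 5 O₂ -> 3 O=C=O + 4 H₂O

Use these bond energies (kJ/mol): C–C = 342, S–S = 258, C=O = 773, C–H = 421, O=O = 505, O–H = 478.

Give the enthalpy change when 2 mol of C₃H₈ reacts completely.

Bonds broken (reactants):
  C–C: 2 × 342 = 684
  C–H: 8 × 421 = 3368
  O=O: 5 × 505 = 2525
  Σ(broken) = 6577 kJ
Bonds formed (products):
  C=O: 6 × 773 = 4638
  O–H: 8 × 478 = 3824
  Σ(formed) = 8462 kJ
ΔH = Σ(broken) − Σ(formed) = 6577 − 8462 = −1885 kJ
For 2× the reaction as written: 2 × (−1885) = −3770 kJ

ΔH = −3770 kJ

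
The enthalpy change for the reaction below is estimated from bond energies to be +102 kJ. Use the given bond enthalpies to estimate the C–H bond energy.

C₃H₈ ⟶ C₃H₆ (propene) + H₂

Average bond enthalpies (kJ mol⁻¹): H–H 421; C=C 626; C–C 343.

D(C–H) ≈ 403 kJ/mol

Let D be the C–H bond energy.
Σ(broken) = 2×343 + 8×D = 686 + 8D
Σ(formed) = 1×343 + 6×D + 1×626 + 1×421 = 1390 + 6D
ΔH = Σ(broken) − Σ(formed) = (686 + 8D) − (1390 + 6D) = −704 + 2D
Setting this equal to +102 kJ gives 2D = 806, so D = 403 kJ/mol.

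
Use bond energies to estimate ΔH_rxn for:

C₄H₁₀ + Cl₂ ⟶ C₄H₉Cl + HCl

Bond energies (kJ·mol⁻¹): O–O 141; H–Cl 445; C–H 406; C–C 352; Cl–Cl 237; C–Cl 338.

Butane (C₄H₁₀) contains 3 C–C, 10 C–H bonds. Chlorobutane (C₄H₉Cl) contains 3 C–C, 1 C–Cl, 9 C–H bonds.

Bonds broken (reactants):
  C–C: 3 × 352 = 1056
  C–H: 10 × 406 = 4060
  Cl–Cl: 1 × 237 = 237
  Σ(broken) = 5353 kJ
Bonds formed (products):
  C–C: 3 × 352 = 1056
  C–Cl: 1 × 338 = 338
  C–H: 9 × 406 = 3654
  H–Cl: 1 × 445 = 445
  Σ(formed) = 5493 kJ
ΔH = Σ(broken) − Σ(formed) = 5353 − 5493 = −140 kJ

ΔH ≈ −140 kJ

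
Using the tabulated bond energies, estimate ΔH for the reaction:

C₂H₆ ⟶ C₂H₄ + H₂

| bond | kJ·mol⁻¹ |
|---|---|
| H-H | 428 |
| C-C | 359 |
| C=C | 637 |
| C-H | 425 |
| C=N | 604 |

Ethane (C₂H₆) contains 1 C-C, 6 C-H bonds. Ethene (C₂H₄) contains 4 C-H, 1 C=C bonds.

ΔH ≈ +144 kJ

Bonds broken (reactants):
  C-C: 1 × 359 = 359
  C-H: 6 × 425 = 2550
  Σ(broken) = 2909 kJ
Bonds formed (products):
  C-H: 4 × 425 = 1700
  C=C: 1 × 637 = 637
  H-H: 1 × 428 = 428
  Σ(formed) = 2765 kJ
ΔH = Σ(broken) − Σ(formed) = 2909 − 2765 = +144 kJ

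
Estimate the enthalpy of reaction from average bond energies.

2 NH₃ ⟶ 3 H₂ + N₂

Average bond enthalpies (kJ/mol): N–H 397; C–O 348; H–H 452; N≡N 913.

Bonds broken (reactants):
  N–H: 6 × 397 = 2382
  Σ(broken) = 2382 kJ
Bonds formed (products):
  H–H: 3 × 452 = 1356
  N≡N: 1 × 913 = 913
  Σ(formed) = 2269 kJ
ΔH = Σ(broken) − Σ(formed) = 2382 − 2269 = +113 kJ

ΔH ≈ +113 kJ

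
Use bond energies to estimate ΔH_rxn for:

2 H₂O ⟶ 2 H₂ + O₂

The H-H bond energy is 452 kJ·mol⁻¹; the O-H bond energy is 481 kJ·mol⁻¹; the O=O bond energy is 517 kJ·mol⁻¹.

Bonds broken (reactants):
  O-H: 4 × 481 = 1924
  Σ(broken) = 1924 kJ
Bonds formed (products):
  H-H: 2 × 452 = 904
  O=O: 1 × 517 = 517
  Σ(formed) = 1421 kJ
ΔH = Σ(broken) − Σ(formed) = 1924 − 1421 = +503 kJ

ΔH ≈ +503 kJ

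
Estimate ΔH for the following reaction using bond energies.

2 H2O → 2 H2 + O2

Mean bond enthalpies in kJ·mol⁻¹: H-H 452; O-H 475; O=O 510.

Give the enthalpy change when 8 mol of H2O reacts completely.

ΔH = +1944 kJ

Bonds broken (reactants):
  O-H: 4 × 475 = 1900
  Σ(broken) = 1900 kJ
Bonds formed (products):
  H-H: 2 × 452 = 904
  O=O: 1 × 510 = 510
  Σ(formed) = 1414 kJ
ΔH = Σ(broken) − Σ(formed) = 1900 − 1414 = +486 kJ
For 4× the reaction as written: 4 × (+486) = +1944 kJ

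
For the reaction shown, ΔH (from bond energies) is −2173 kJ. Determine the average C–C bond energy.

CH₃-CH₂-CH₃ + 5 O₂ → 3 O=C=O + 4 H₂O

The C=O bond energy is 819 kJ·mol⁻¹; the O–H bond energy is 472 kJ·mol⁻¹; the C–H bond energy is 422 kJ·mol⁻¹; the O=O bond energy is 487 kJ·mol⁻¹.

Let D be the C–C bond energy.
Σ(broken) = 2×D + 8×422 + 5×487 = 5811 + 2D
Σ(formed) = 6×819 + 8×472 = 8690
ΔH = Σ(broken) − Σ(formed) = (5811 + 2D) − (8690) = −2879 + 2D
Setting this equal to −2173 kJ gives 2D = 706, so D = 353 kJ/mol.

D(C–C) ≈ 353 kJ/mol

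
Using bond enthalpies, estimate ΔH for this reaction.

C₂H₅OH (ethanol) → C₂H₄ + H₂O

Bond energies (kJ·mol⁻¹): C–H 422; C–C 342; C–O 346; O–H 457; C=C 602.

ΔH ≈ +51 kJ

Bonds broken (reactants):
  C–C: 1 × 342 = 342
  C–H: 5 × 422 = 2110
  C–O: 1 × 346 = 346
  O–H: 1 × 457 = 457
  Σ(broken) = 3255 kJ
Bonds formed (products):
  C–H: 4 × 422 = 1688
  C=C: 1 × 602 = 602
  O–H: 2 × 457 = 914
  Σ(formed) = 3204 kJ
ΔH = Σ(broken) − Σ(formed) = 3255 − 3204 = +51 kJ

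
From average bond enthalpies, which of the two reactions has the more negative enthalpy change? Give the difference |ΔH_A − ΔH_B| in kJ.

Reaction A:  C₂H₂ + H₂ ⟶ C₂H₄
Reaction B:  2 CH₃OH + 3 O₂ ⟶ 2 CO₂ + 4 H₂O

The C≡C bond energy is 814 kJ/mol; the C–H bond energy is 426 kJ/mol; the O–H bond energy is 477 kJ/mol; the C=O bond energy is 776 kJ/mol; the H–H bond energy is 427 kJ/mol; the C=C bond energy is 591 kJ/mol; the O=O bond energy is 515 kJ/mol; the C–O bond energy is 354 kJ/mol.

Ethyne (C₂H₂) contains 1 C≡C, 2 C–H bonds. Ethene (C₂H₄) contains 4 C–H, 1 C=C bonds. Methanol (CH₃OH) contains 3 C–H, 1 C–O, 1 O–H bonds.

Reaction A:
  Bonds broken (reactants):
    C≡C: 1 × 814 = 814
    C–H: 2 × 426 = 852
    H–H: 1 × 427 = 427
    Σ(broken) = 2093 kJ
  Bonds formed (products):
    C–H: 4 × 426 = 1704
    C=C: 1 × 591 = 591
    Σ(formed) = 2295 kJ
  ΔH_A = 2093 − 2295 = −202 kJ
Reaction B:
  Bonds broken (reactants):
    C–H: 6 × 426 = 2556
    C–O: 2 × 354 = 708
    O–H: 2 × 477 = 954
    O=O: 3 × 515 = 1545
    Σ(broken) = 5763 kJ
  Bonds formed (products):
    C=O: 4 × 776 = 3104
    O–H: 8 × 477 = 3816
    Σ(formed) = 6920 kJ
  ΔH_B = 5763 − 6920 = −1157 kJ
ΔH_A − ΔH_B = +955 kJ, so reaction B has the more negative ΔH; |ΔH_A − ΔH_B| = 955 kJ.

Reaction B, by 955 kJ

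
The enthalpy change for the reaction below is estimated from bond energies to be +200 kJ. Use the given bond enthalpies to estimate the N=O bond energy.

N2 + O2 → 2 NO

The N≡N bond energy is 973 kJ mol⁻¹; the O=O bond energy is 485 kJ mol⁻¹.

Let D be the N=O bond energy.
Σ(broken) = 1×973 + 1×485 = 1458
Σ(formed) = 2×D = 2D
ΔH = Σ(broken) − Σ(formed) = (1458) − (2D) = +1458 − 2D
Setting this equal to +200 kJ gives 2D = 1258, so D = 629 kJ/mol.

D(N=O) ≈ 629 kJ/mol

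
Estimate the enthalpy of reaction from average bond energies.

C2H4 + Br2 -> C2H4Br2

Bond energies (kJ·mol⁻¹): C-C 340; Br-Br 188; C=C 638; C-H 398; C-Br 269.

ΔH ≈ −52 kJ

Bonds broken (reactants):
  Br-Br: 1 × 188 = 188
  C-H: 4 × 398 = 1592
  C=C: 1 × 638 = 638
  Σ(broken) = 2418 kJ
Bonds formed (products):
  C-Br: 2 × 269 = 538
  C-C: 1 × 340 = 340
  C-H: 4 × 398 = 1592
  Σ(formed) = 2470 kJ
ΔH = Σ(broken) − Σ(formed) = 2418 − 2470 = −52 kJ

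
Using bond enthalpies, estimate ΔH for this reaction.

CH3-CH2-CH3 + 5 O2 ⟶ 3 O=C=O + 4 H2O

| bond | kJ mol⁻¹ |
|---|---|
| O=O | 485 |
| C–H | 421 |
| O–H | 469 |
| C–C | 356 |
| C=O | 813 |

ΔH ≈ −2125 kJ

Bonds broken (reactants):
  C–C: 2 × 356 = 712
  C–H: 8 × 421 = 3368
  O=O: 5 × 485 = 2425
  Σ(broken) = 6505 kJ
Bonds formed (products):
  C=O: 6 × 813 = 4878
  O–H: 8 × 469 = 3752
  Σ(formed) = 8630 kJ
ΔH = Σ(broken) − Σ(formed) = 6505 − 8630 = −2125 kJ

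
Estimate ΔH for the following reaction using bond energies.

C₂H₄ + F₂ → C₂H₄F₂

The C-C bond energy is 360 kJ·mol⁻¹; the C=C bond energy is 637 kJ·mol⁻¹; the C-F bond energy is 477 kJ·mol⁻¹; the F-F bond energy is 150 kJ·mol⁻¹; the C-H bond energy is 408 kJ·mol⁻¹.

ΔH ≈ −527 kJ

Bonds broken (reactants):
  C-H: 4 × 408 = 1632
  C=C: 1 × 637 = 637
  F-F: 1 × 150 = 150
  Σ(broken) = 2419 kJ
Bonds formed (products):
  C-C: 1 × 360 = 360
  C-F: 2 × 477 = 954
  C-H: 4 × 408 = 1632
  Σ(formed) = 2946 kJ
ΔH = Σ(broken) − Σ(formed) = 2419 − 2946 = −527 kJ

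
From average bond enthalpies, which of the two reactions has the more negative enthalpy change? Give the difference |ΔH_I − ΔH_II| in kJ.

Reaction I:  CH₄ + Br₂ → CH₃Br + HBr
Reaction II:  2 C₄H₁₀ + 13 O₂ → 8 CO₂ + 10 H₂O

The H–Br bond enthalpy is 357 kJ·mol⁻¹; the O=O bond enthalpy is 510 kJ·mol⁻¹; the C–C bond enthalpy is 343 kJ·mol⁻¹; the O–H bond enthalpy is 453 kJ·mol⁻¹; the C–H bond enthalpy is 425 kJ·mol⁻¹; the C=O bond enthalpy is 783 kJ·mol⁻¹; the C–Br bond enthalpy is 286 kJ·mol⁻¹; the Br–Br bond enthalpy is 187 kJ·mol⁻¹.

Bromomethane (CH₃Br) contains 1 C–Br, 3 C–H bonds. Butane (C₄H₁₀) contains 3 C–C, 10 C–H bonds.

Reaction II, by 4369 kJ

Reaction I:
  Bonds broken (reactants):
    Br–Br: 1 × 187 = 187
    C–H: 4 × 425 = 1700
    Σ(broken) = 1887 kJ
  Bonds formed (products):
    C–Br: 1 × 286 = 286
    C–H: 3 × 425 = 1275
    H–Br: 1 × 357 = 357
    Σ(formed) = 1918 kJ
  ΔH_I = 1887 − 1918 = −31 kJ
Reaction II:
  Bonds broken (reactants):
    C–C: 6 × 343 = 2058
    C–H: 20 × 425 = 8500
    O=O: 13 × 510 = 6630
    Σ(broken) = 17188 kJ
  Bonds formed (products):
    C=O: 16 × 783 = 12528
    O–H: 20 × 453 = 9060
    Σ(formed) = 21588 kJ
  ΔH_II = 17188 − 21588 = −4400 kJ
ΔH_I − ΔH_II = +4369 kJ, so reaction II has the more negative ΔH; |ΔH_I − ΔH_II| = 4369 kJ.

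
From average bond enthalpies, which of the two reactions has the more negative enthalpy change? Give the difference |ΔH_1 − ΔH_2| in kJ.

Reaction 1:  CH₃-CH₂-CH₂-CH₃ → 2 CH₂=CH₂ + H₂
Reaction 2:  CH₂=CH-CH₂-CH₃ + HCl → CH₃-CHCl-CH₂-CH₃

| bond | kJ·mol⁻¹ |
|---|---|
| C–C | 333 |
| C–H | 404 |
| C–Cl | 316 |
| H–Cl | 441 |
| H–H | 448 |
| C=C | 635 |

Reaction 1:
  Bonds broken (reactants):
    C–C: 3 × 333 = 999
    C–H: 10 × 404 = 4040
    Σ(broken) = 5039 kJ
  Bonds formed (products):
    C–H: 8 × 404 = 3232
    C=C: 2 × 635 = 1270
    H–H: 1 × 448 = 448
    Σ(formed) = 4950 kJ
  ΔH_1 = 5039 − 4950 = +89 kJ
Reaction 2:
  Bonds broken (reactants):
    C–C: 2 × 333 = 666
    C–H: 8 × 404 = 3232
    C=C: 1 × 635 = 635
    H–Cl: 1 × 441 = 441
    Σ(broken) = 4974 kJ
  Bonds formed (products):
    C–C: 3 × 333 = 999
    C–Cl: 1 × 316 = 316
    C–H: 9 × 404 = 3636
    Σ(formed) = 4951 kJ
  ΔH_2 = 4974 − 4951 = +23 kJ
ΔH_1 − ΔH_2 = +66 kJ, so reaction 2 has the more negative ΔH; |ΔH_1 − ΔH_2| = 66 kJ.

Reaction 2, by 66 kJ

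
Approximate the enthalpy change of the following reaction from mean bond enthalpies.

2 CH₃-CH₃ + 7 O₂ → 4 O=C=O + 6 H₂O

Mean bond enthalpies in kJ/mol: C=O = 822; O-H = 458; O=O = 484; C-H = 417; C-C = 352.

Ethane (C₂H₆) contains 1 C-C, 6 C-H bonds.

ΔH ≈ −2976 kJ

Bonds broken (reactants):
  C-C: 2 × 352 = 704
  C-H: 12 × 417 = 5004
  O=O: 7 × 484 = 3388
  Σ(broken) = 9096 kJ
Bonds formed (products):
  C=O: 8 × 822 = 6576
  O-H: 12 × 458 = 5496
  Σ(formed) = 12072 kJ
ΔH = Σ(broken) − Σ(formed) = 9096 − 12072 = −2976 kJ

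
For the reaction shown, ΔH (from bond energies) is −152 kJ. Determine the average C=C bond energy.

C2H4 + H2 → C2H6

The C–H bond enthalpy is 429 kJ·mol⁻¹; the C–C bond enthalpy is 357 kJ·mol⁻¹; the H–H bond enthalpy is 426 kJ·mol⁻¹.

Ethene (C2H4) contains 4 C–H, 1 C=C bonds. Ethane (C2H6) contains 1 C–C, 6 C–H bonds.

D(C=C) ≈ 637 kJ/mol

Let D be the C=C bond energy.
Σ(broken) = 4×429 + 1×D + 1×426 = 2142 + D
Σ(formed) = 1×357 + 6×429 = 2931
ΔH = Σ(broken) − Σ(formed) = (2142 + D) − (2931) = −789 + D
Setting this equal to −152 kJ gives D = 637 kJ/mol.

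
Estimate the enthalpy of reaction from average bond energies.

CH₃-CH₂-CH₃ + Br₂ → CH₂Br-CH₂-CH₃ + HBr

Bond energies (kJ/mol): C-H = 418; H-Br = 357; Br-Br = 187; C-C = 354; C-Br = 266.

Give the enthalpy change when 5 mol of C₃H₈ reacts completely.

ΔH = −90 kJ

Bonds broken (reactants):
  Br-Br: 1 × 187 = 187
  C-C: 2 × 354 = 708
  C-H: 8 × 418 = 3344
  Σ(broken) = 4239 kJ
Bonds formed (products):
  C-Br: 1 × 266 = 266
  C-C: 2 × 354 = 708
  C-H: 7 × 418 = 2926
  H-Br: 1 × 357 = 357
  Σ(formed) = 4257 kJ
ΔH = Σ(broken) − Σ(formed) = 4239 − 4257 = −18 kJ
For 5× the reaction as written: 5 × (−18) = −90 kJ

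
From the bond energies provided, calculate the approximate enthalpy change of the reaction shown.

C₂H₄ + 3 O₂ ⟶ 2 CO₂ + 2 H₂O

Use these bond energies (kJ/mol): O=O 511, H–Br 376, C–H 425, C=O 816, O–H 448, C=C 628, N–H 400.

ΔH ≈ −1195 kJ

Bonds broken (reactants):
  C–H: 4 × 425 = 1700
  C=C: 1 × 628 = 628
  O=O: 3 × 511 = 1533
  Σ(broken) = 3861 kJ
Bonds formed (products):
  C=O: 4 × 816 = 3264
  O–H: 4 × 448 = 1792
  Σ(formed) = 5056 kJ
ΔH = Σ(broken) − Σ(formed) = 3861 − 5056 = −1195 kJ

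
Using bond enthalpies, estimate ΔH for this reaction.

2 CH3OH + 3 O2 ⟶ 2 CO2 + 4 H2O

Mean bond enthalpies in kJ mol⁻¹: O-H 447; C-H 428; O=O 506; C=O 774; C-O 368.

Bonds broken (reactants):
  C-H: 6 × 428 = 2568
  C-O: 2 × 368 = 736
  O-H: 2 × 447 = 894
  O=O: 3 × 506 = 1518
  Σ(broken) = 5716 kJ
Bonds formed (products):
  C=O: 4 × 774 = 3096
  O-H: 8 × 447 = 3576
  Σ(formed) = 6672 kJ
ΔH = Σ(broken) − Σ(formed) = 5716 − 6672 = −956 kJ

ΔH ≈ −956 kJ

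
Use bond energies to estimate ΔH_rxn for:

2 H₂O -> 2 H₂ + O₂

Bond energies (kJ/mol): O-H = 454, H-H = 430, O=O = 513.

ΔH ≈ +443 kJ

Bonds broken (reactants):
  O-H: 4 × 454 = 1816
  Σ(broken) = 1816 kJ
Bonds formed (products):
  H-H: 2 × 430 = 860
  O=O: 1 × 513 = 513
  Σ(formed) = 1373 kJ
ΔH = Σ(broken) − Σ(formed) = 1816 − 1373 = +443 kJ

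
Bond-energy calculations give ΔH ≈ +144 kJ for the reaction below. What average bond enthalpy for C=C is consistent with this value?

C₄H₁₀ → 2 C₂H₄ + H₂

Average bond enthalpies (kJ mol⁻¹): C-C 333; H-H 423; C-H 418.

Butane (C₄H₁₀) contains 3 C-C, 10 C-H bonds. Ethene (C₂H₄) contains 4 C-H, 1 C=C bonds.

Let D be the C=C bond energy.
Σ(broken) = 3×333 + 10×418 = 5179
Σ(formed) = 8×418 + 2×D + 1×423 = 3767 + 2D
ΔH = Σ(broken) − Σ(formed) = (5179) − (3767 + 2D) = +1412 − 2D
Setting this equal to +144 kJ gives 2D = 1268, so D = 634 kJ/mol.

D(C=C) ≈ 634 kJ/mol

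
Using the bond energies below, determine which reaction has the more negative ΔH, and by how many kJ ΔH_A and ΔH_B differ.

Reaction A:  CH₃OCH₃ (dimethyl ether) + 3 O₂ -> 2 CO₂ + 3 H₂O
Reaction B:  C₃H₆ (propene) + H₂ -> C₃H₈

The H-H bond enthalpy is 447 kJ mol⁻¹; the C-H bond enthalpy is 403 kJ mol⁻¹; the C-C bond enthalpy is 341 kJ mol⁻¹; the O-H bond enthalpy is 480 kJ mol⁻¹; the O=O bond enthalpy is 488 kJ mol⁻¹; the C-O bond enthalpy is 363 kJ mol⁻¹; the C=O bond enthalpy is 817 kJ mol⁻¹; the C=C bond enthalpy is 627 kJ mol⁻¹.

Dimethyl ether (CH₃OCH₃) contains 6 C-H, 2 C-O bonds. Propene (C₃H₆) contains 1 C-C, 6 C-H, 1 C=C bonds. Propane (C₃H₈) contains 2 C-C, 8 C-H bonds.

Reaction A, by 1467 kJ

Reaction A:
  Bonds broken (reactants):
    C-H: 6 × 403 = 2418
    C-O: 2 × 363 = 726
    O=O: 3 × 488 = 1464
    Σ(broken) = 4608 kJ
  Bonds formed (products):
    C=O: 4 × 817 = 3268
    O-H: 6 × 480 = 2880
    Σ(formed) = 6148 kJ
  ΔH_A = 4608 − 6148 = −1540 kJ
Reaction B:
  Bonds broken (reactants):
    C-C: 1 × 341 = 341
    C-H: 6 × 403 = 2418
    C=C: 1 × 627 = 627
    H-H: 1 × 447 = 447
    Σ(broken) = 3833 kJ
  Bonds formed (products):
    C-C: 2 × 341 = 682
    C-H: 8 × 403 = 3224
    Σ(formed) = 3906 kJ
  ΔH_B = 3833 − 3906 = −73 kJ
ΔH_A − ΔH_B = −1467 kJ, so reaction A has the more negative ΔH; |ΔH_A − ΔH_B| = 1467 kJ.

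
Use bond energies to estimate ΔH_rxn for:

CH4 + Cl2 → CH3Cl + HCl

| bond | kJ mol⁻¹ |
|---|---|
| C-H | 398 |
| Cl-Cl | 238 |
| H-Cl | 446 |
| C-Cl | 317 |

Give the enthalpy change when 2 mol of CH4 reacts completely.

Bonds broken (reactants):
  C-H: 4 × 398 = 1592
  Cl-Cl: 1 × 238 = 238
  Σ(broken) = 1830 kJ
Bonds formed (products):
  C-Cl: 1 × 317 = 317
  C-H: 3 × 398 = 1194
  H-Cl: 1 × 446 = 446
  Σ(formed) = 1957 kJ
ΔH = Σ(broken) − Σ(formed) = 1830 − 1957 = −127 kJ
For 2× the reaction as written: 2 × (−127) = −254 kJ

ΔH = −254 kJ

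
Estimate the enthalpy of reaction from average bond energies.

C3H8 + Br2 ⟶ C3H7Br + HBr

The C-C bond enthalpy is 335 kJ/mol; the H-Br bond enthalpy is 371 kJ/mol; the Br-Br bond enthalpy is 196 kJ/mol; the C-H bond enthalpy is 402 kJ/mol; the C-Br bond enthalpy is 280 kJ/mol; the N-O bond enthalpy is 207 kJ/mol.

ΔH ≈ −53 kJ

Bonds broken (reactants):
  Br-Br: 1 × 196 = 196
  C-C: 2 × 335 = 670
  C-H: 8 × 402 = 3216
  Σ(broken) = 4082 kJ
Bonds formed (products):
  C-Br: 1 × 280 = 280
  C-C: 2 × 335 = 670
  C-H: 7 × 402 = 2814
  H-Br: 1 × 371 = 371
  Σ(formed) = 4135 kJ
ΔH = Σ(broken) − Σ(formed) = 4082 − 4135 = −53 kJ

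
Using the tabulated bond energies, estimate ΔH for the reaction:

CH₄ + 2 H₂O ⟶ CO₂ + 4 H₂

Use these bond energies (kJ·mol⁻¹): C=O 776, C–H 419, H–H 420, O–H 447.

ΔH ≈ +232 kJ

Bonds broken (reactants):
  C–H: 4 × 419 = 1676
  O–H: 4 × 447 = 1788
  Σ(broken) = 3464 kJ
Bonds formed (products):
  C=O: 2 × 776 = 1552
  H–H: 4 × 420 = 1680
  Σ(formed) = 3232 kJ
ΔH = Σ(broken) − Σ(formed) = 3464 − 3232 = +232 kJ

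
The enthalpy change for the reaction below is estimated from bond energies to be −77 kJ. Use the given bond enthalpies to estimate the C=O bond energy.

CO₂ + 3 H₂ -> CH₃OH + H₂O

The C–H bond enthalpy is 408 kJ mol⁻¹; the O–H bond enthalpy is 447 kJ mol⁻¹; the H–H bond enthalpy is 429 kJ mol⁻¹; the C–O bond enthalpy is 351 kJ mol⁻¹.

D(C=O) ≈ 776 kJ/mol

Let D be the C=O bond energy.
Σ(broken) = 2×D + 3×429 = 1287 + 2D
Σ(formed) = 3×408 + 1×351 + 3×447 = 2916
ΔH = Σ(broken) − Σ(formed) = (1287 + 2D) − (2916) = −1629 + 2D
Setting this equal to −77 kJ gives 2D = 1552, so D = 776 kJ/mol.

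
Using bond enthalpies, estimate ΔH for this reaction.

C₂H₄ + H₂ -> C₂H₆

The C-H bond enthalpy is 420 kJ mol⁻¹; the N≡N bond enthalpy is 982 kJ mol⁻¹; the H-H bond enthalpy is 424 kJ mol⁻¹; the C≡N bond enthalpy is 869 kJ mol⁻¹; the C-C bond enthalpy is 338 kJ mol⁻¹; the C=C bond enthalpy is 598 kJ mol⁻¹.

ΔH ≈ −156 kJ

Bonds broken (reactants):
  C-H: 4 × 420 = 1680
  C=C: 1 × 598 = 598
  H-H: 1 × 424 = 424
  Σ(broken) = 2702 kJ
Bonds formed (products):
  C-C: 1 × 338 = 338
  C-H: 6 × 420 = 2520
  Σ(formed) = 2858 kJ
ΔH = Σ(broken) − Σ(formed) = 2702 − 2858 = −156 kJ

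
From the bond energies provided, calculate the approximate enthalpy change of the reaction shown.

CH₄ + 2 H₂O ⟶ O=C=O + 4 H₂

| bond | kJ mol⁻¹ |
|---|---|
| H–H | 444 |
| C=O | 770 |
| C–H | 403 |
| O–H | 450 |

ΔH ≈ +96 kJ

Bonds broken (reactants):
  C–H: 4 × 403 = 1612
  O–H: 4 × 450 = 1800
  Σ(broken) = 3412 kJ
Bonds formed (products):
  C=O: 2 × 770 = 1540
  H–H: 4 × 444 = 1776
  Σ(formed) = 3316 kJ
ΔH = Σ(broken) − Σ(formed) = 3412 − 3316 = +96 kJ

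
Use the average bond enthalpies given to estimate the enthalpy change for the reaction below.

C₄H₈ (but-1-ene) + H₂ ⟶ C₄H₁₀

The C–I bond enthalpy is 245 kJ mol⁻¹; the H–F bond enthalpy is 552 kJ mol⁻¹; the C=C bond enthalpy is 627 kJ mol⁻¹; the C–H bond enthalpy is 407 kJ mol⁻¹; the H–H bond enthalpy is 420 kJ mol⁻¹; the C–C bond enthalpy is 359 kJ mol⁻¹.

Bonds broken (reactants):
  C–C: 2 × 359 = 718
  C–H: 8 × 407 = 3256
  C=C: 1 × 627 = 627
  H–H: 1 × 420 = 420
  Σ(broken) = 5021 kJ
Bonds formed (products):
  C–C: 3 × 359 = 1077
  C–H: 10 × 407 = 4070
  Σ(formed) = 5147 kJ
ΔH = Σ(broken) − Σ(formed) = 5021 − 5147 = −126 kJ

ΔH ≈ −126 kJ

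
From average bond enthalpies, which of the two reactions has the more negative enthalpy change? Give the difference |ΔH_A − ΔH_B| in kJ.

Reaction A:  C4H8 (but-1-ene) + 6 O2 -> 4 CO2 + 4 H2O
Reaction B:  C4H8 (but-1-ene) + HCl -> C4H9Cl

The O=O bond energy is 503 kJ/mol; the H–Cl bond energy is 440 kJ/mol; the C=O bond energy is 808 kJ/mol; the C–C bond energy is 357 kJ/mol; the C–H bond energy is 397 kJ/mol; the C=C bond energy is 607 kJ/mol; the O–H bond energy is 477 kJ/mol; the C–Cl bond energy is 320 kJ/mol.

Reaction A:
  Bonds broken (reactants):
    C–C: 2 × 357 = 714
    C–H: 8 × 397 = 3176
    C=C: 1 × 607 = 607
    O=O: 6 × 503 = 3018
    Σ(broken) = 7515 kJ
  Bonds formed (products):
    C=O: 8 × 808 = 6464
    O–H: 8 × 477 = 3816
    Σ(formed) = 10280 kJ
  ΔH_A = 7515 − 10280 = −2765 kJ
Reaction B:
  Bonds broken (reactants):
    C–C: 2 × 357 = 714
    C–H: 8 × 397 = 3176
    C=C: 1 × 607 = 607
    H–Cl: 1 × 440 = 440
    Σ(broken) = 4937 kJ
  Bonds formed (products):
    C–C: 3 × 357 = 1071
    C–Cl: 1 × 320 = 320
    C–H: 9 × 397 = 3573
    Σ(formed) = 4964 kJ
  ΔH_B = 4937 − 4964 = −27 kJ
ΔH_A − ΔH_B = −2738 kJ, so reaction A has the more negative ΔH; |ΔH_A − ΔH_B| = 2738 kJ.

Reaction A, by 2738 kJ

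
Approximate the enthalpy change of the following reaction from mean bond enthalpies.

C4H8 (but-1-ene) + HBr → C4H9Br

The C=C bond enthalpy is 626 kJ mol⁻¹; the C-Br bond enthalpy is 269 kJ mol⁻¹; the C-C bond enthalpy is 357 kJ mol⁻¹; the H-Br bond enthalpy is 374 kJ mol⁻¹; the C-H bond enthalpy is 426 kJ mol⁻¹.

ΔH ≈ −52 kJ

Bonds broken (reactants):
  C-C: 2 × 357 = 714
  C-H: 8 × 426 = 3408
  C=C: 1 × 626 = 626
  H-Br: 1 × 374 = 374
  Σ(broken) = 5122 kJ
Bonds formed (products):
  C-Br: 1 × 269 = 269
  C-C: 3 × 357 = 1071
  C-H: 9 × 426 = 3834
  Σ(formed) = 5174 kJ
ΔH = Σ(broken) − Σ(formed) = 5122 − 5174 = −52 kJ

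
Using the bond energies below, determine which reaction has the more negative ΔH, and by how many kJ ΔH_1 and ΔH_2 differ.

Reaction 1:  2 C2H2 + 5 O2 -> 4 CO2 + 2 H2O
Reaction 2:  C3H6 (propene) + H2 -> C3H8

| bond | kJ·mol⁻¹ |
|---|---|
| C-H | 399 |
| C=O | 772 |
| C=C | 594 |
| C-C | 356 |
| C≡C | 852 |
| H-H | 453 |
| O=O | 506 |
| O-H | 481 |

Reaction 1, by 2163 kJ

Reaction 1:
  Bonds broken (reactants):
    C≡C: 2 × 852 = 1704
    C-H: 4 × 399 = 1596
    O=O: 5 × 506 = 2530
    Σ(broken) = 5830 kJ
  Bonds formed (products):
    C=O: 8 × 772 = 6176
    O-H: 4 × 481 = 1924
    Σ(formed) = 8100 kJ
  ΔH_1 = 5830 − 8100 = −2270 kJ
Reaction 2:
  Bonds broken (reactants):
    C-C: 1 × 356 = 356
    C-H: 6 × 399 = 2394
    C=C: 1 × 594 = 594
    H-H: 1 × 453 = 453
    Σ(broken) = 3797 kJ
  Bonds formed (products):
    C-C: 2 × 356 = 712
    C-H: 8 × 399 = 3192
    Σ(formed) = 3904 kJ
  ΔH_2 = 3797 − 3904 = −107 kJ
ΔH_1 − ΔH_2 = −2163 kJ, so reaction 1 has the more negative ΔH; |ΔH_1 − ΔH_2| = 2163 kJ.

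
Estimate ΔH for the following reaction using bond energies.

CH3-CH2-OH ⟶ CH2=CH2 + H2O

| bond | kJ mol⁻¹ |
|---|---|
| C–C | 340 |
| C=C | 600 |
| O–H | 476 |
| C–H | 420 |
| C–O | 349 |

ΔH ≈ +33 kJ

Bonds broken (reactants):
  C–C: 1 × 340 = 340
  C–H: 5 × 420 = 2100
  C–O: 1 × 349 = 349
  O–H: 1 × 476 = 476
  Σ(broken) = 3265 kJ
Bonds formed (products):
  C–H: 4 × 420 = 1680
  C=C: 1 × 600 = 600
  O–H: 2 × 476 = 952
  Σ(formed) = 3232 kJ
ΔH = Σ(broken) − Σ(formed) = 3265 − 3232 = +33 kJ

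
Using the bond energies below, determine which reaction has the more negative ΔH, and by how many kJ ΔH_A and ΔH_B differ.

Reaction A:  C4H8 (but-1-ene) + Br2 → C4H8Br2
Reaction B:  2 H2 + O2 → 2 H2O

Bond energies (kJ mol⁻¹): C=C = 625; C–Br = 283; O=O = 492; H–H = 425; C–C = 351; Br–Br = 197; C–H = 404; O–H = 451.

Reaction A:
  Bonds broken (reactants):
    Br–Br: 1 × 197 = 197
    C–C: 2 × 351 = 702
    C–H: 8 × 404 = 3232
    C=C: 1 × 625 = 625
    Σ(broken) = 4756 kJ
  Bonds formed (products):
    C–Br: 2 × 283 = 566
    C–C: 3 × 351 = 1053
    C–H: 8 × 404 = 3232
    Σ(formed) = 4851 kJ
  ΔH_A = 4756 − 4851 = −95 kJ
Reaction B:
  Bonds broken (reactants):
    H–H: 2 × 425 = 850
    O=O: 1 × 492 = 492
    Σ(broken) = 1342 kJ
  Bonds formed (products):
    O–H: 4 × 451 = 1804
    Σ(formed) = 1804 kJ
  ΔH_B = 1342 − 1804 = −462 kJ
ΔH_A − ΔH_B = +367 kJ, so reaction B has the more negative ΔH; |ΔH_A − ΔH_B| = 367 kJ.

Reaction B, by 367 kJ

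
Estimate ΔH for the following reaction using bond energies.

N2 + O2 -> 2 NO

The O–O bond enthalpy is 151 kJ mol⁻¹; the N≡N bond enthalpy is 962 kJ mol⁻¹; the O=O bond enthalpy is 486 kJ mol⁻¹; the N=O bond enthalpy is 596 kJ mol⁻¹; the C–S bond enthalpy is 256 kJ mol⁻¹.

ΔH ≈ +256 kJ

Bonds broken (reactants):
  N≡N: 1 × 962 = 962
  O=O: 1 × 486 = 486
  Σ(broken) = 1448 kJ
Bonds formed (products):
  N=O: 2 × 596 = 1192
  Σ(formed) = 1192 kJ
ΔH = Σ(broken) − Σ(formed) = 1448 − 1192 = +256 kJ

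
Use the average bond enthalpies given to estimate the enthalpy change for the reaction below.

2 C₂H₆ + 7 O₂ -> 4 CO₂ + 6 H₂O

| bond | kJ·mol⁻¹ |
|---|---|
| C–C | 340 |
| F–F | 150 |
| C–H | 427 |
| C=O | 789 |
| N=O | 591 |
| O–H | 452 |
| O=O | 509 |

Bonds broken (reactants):
  C–C: 2 × 340 = 680
  C–H: 12 × 427 = 5124
  O=O: 7 × 509 = 3563
  Σ(broken) = 9367 kJ
Bonds formed (products):
  C=O: 8 × 789 = 6312
  O–H: 12 × 452 = 5424
  Σ(formed) = 11736 kJ
ΔH = Σ(broken) − Σ(formed) = 9367 − 11736 = −2369 kJ

ΔH ≈ −2369 kJ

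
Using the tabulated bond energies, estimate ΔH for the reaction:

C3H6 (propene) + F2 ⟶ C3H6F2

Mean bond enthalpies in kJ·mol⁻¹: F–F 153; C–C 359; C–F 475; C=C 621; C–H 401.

ΔH ≈ −535 kJ

Bonds broken (reactants):
  C–C: 1 × 359 = 359
  C–H: 6 × 401 = 2406
  C=C: 1 × 621 = 621
  F–F: 1 × 153 = 153
  Σ(broken) = 3539 kJ
Bonds formed (products):
  C–C: 2 × 359 = 718
  C–F: 2 × 475 = 950
  C–H: 6 × 401 = 2406
  Σ(formed) = 4074 kJ
ΔH = Σ(broken) − Σ(formed) = 3539 − 4074 = −535 kJ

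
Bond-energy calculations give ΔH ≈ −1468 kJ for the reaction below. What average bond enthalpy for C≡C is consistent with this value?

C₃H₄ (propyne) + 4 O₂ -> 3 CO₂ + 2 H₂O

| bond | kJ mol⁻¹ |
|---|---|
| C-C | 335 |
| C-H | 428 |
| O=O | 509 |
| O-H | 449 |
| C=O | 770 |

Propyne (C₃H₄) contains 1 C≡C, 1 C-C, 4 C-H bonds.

D(C≡C) ≈ 865 kJ/mol

Let D be the C≡C bond energy.
Σ(broken) = 1×D + 1×335 + 4×428 + 4×509 = 4083 + D
Σ(formed) = 6×770 + 4×449 = 6416
ΔH = Σ(broken) − Σ(formed) = (4083 + D) − (6416) = −2333 + D
Setting this equal to −1468 kJ gives D = 865 kJ/mol.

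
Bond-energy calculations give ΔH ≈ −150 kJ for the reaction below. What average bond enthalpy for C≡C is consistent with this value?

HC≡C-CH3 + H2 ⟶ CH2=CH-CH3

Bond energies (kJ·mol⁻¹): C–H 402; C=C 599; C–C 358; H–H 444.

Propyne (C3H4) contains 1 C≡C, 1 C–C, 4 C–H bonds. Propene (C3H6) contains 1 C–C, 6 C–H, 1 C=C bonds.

Let D be the C≡C bond energy.
Σ(broken) = 1×D + 1×358 + 4×402 + 1×444 = 2410 + D
Σ(formed) = 1×358 + 6×402 + 1×599 = 3369
ΔH = Σ(broken) − Σ(formed) = (2410 + D) − (3369) = −959 + D
Setting this equal to −150 kJ gives D = 809 kJ/mol.

D(C≡C) ≈ 809 kJ/mol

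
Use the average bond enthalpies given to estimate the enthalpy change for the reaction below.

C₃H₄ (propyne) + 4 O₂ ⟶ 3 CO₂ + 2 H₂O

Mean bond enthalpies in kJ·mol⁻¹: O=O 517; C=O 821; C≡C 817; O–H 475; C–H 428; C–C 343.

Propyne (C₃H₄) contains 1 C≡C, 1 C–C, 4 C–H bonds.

ΔH ≈ −1886 kJ

Bonds broken (reactants):
  C≡C: 1 × 817 = 817
  C–C: 1 × 343 = 343
  C–H: 4 × 428 = 1712
  O=O: 4 × 517 = 2068
  Σ(broken) = 4940 kJ
Bonds formed (products):
  C=O: 6 × 821 = 4926
  O–H: 4 × 475 = 1900
  Σ(formed) = 6826 kJ
ΔH = Σ(broken) − Σ(formed) = 4940 − 6826 = −1886 kJ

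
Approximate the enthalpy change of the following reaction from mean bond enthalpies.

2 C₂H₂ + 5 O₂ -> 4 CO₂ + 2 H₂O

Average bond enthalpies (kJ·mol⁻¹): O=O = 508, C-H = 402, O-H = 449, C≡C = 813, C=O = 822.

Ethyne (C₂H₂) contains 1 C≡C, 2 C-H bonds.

Bonds broken (reactants):
  C≡C: 2 × 813 = 1626
  C-H: 4 × 402 = 1608
  O=O: 5 × 508 = 2540
  Σ(broken) = 5774 kJ
Bonds formed (products):
  C=O: 8 × 822 = 6576
  O-H: 4 × 449 = 1796
  Σ(formed) = 8372 kJ
ΔH = Σ(broken) − Σ(formed) = 5774 − 8372 = −2598 kJ

ΔH ≈ −2598 kJ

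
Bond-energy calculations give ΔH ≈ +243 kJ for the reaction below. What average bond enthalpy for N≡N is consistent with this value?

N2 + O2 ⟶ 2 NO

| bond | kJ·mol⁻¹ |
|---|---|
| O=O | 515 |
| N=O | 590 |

Let D be the N≡N bond energy.
Σ(broken) = 1×D + 1×515 = 515 + D
Σ(formed) = 2×590 = 1180
ΔH = Σ(broken) − Σ(formed) = (515 + D) − (1180) = −665 + D
Setting this equal to +243 kJ gives D = 908 kJ/mol.

D(N≡N) ≈ 908 kJ/mol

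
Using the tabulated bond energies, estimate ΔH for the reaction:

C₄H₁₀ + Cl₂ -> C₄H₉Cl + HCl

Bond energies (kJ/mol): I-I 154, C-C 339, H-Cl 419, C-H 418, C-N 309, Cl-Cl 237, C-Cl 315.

Bonds broken (reactants):
  C-C: 3 × 339 = 1017
  C-H: 10 × 418 = 4180
  Cl-Cl: 1 × 237 = 237
  Σ(broken) = 5434 kJ
Bonds formed (products):
  C-C: 3 × 339 = 1017
  C-Cl: 1 × 315 = 315
  C-H: 9 × 418 = 3762
  H-Cl: 1 × 419 = 419
  Σ(formed) = 5513 kJ
ΔH = Σ(broken) − Σ(formed) = 5434 − 5513 = −79 kJ

ΔH ≈ −79 kJ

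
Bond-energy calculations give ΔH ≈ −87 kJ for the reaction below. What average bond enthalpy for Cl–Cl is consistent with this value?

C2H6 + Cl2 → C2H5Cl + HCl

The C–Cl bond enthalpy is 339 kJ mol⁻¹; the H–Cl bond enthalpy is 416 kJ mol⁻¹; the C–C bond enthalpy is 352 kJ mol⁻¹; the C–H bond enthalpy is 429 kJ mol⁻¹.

D(Cl–Cl) ≈ 239 kJ/mol

Let D be the Cl–Cl bond energy.
Σ(broken) = 1×352 + 6×429 + 1×D = 2926 + D
Σ(formed) = 1×352 + 1×339 + 5×429 + 1×416 = 3252
ΔH = Σ(broken) − Σ(formed) = (2926 + D) − (3252) = −326 + D
Setting this equal to −87 kJ gives D = 239 kJ/mol.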